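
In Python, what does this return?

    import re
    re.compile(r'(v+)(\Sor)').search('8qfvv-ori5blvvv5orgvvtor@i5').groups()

('vv', '-or')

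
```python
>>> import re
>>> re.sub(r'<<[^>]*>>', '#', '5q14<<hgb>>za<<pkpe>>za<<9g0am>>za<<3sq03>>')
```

'5q14#za#za#za#'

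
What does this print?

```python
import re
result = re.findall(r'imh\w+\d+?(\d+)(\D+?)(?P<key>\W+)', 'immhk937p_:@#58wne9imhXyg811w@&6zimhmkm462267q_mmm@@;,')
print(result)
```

The `?` after the quantifier makes it lazy — it takes as little as possible before letting the rest of the pattern try.
Multiple groups make `findall` return tuples — one 3-tuple for each match.

[('1', 'w', '@&'), ('7', 'q_mmm', '@@;,')]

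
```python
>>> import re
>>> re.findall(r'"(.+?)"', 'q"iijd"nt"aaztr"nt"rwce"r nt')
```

['iijd', 'aaztr', 'rwce']

The `?` after the quantifier makes it lazy — it takes as little as possible before letting the rest of the pattern try.
Matches: at [1:7] match '"iijd"', group 1 = 'iijd'; at [9:16] match '"aaztr"', group 1 = 'aaztr'; at [18:24] match '"rwce"', group 1 = 'rwce'.
`findall` collects group 1 from each match (3 total).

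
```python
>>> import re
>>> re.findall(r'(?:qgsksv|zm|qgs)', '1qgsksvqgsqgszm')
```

['qgsksv', 'qgs', 'qgs', 'zm']

Alternation isn't longest-match — the leftmost alternative that fits at this position is chosen.
With no groups in the pattern, `findall` gives back each whole match — 4 here.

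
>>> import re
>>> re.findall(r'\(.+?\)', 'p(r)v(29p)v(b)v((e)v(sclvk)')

The `?` after the quantifier makes it lazy — it takes as little as possible before letting the rest of the pattern try.
No capturing groups, so `findall` returns the 5 full match strings.

['(r)', '(29p)', '(b)', '((e)', '(sclvk)']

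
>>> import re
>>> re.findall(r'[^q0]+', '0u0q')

['u']

Pattern: one or more of any character except [q0].
Scanning left to right: at [1:2] → 'u'.
With no groups in the pattern, `findall` gives back each whole match — 1 here.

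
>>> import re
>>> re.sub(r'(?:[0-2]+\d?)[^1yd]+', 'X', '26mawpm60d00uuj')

This matches one or more of a character in [0-2], then optionally a digit (non-capturing group); then one or more of any character except [1yd].
Matches: at [0:9] → '26mawpm60'; at [10:15] → '00uuj'.
Each match is replaced by 'X'.

'XdX'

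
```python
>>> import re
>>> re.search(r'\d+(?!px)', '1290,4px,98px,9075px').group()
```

`(?!…)`/`(?<!…)` only lets a position through if the neighbouring text does NOT match; no characters are consumed.
The match spans [0:4] → '1290'.

'1290'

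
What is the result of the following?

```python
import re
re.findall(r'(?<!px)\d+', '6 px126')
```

`(?!…)`/`(?<!…)` only lets a position through if the neighbouring text does NOT match; no characters are consumed.
No capturing groups, so `findall` returns the 2 full match strings.

['6', '26']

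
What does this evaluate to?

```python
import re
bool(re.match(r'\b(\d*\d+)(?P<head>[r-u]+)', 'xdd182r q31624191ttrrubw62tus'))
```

False

`re.match` won't scan ahead — the pattern has to work from the very first character.
Here the string doesn't start with a match, so the call returns None, and `bool(None)` is False.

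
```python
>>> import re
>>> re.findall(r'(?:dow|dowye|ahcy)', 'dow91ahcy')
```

['dow', 'ahcy']

Walking the string: at [0:3] → 'dow'; at [5:9] → 'ahcy'.
`findall` yields the raw match text (2 of them) because the pattern has no groups.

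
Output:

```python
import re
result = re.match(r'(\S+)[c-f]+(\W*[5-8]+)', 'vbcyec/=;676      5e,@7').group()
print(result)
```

vbcyec/=;676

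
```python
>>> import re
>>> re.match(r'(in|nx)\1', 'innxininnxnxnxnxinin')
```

None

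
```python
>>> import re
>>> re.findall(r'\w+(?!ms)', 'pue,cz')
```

['pue', 'cz']

`(?!…)`/`(?<!…)` only lets a position through if the neighbouring text does NOT match; no characters are consumed.
Walking the string: at [0:3] → 'pue'; at [4:6] → 'cz'.
No capturing groups, so `findall` returns the 2 full match strings.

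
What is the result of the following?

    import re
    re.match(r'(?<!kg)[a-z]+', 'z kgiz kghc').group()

'z'

The negative lookaround is zero-width — it rules out positions where the adjacent text would match, without consuming anything.
With `match`, the pattern is implicitly anchored at the beginning.
The match spans [0:1] → 'z'.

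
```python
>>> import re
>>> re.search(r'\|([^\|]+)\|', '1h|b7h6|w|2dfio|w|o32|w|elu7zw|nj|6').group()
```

'|b7h6|'

The match spans [2:8] → '|b7h6|'.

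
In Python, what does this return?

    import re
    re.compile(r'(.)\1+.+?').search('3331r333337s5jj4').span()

After group 1 captures some text, `\1` only succeeds where that same text appears again.
`search` walks the string left to right and returns the first match it finds.
The match spans [0:4] → '3331'.
Captured: group 1 = '3'.

(0, 4)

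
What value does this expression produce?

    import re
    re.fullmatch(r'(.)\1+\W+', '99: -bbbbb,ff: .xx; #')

A backreference is literal: `\1` must see the identical characters the first group matched.
`re.fullmatch` requires the pattern to consume the entire string.
Here the string isn't matched end-to-end, so the call returns None.

None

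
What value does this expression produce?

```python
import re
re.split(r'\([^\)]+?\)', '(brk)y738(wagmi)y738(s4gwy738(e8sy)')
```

['', 'y738', 'y738', '']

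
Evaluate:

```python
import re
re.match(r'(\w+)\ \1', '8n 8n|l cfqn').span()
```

With `match`, the pattern is implicitly anchored at the beginning.
The match spans [0:5] → '8n 8n'.

(0, 5)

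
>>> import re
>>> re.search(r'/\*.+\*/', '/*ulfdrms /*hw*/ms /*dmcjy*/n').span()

(0, 28)

`search` walks the string left to right and returns the first match it finds.
The match spans [0:28] → '/*ulfdrms /*hw*/ms /*dmcjy*/'.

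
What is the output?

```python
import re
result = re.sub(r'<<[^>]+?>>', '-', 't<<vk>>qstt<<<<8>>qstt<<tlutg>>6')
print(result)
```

Every occurrence is swapped for '-'.

t-qstt-qstt-6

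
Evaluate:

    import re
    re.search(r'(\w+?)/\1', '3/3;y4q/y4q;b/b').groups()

('3',)

The backreference `\1` re-matches whatever the first group consumed, character for character.
Unlike `match`, `search` isn't anchored — it looks for the pattern anywhere in the string.
The match spans [0:3] → '3/3'.
Captured: group 1 = '3'.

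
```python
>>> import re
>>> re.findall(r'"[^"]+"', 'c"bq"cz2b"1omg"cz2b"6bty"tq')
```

Walking the string: at [1:5] → '"bq"'; at [9:15] → '"1omg"'; at [19:25] → '"6bty"'.
With no groups in the pattern, `findall` gives back each whole match — 3 here.

['"bq"', '"1omg"', '"6bty"']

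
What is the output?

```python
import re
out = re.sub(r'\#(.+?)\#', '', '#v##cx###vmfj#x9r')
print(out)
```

Matches: at [0:3] → '#v#'; at [3:7] → '#cx#'; at [7:14] → '##vmfj#'.
Each match is replaced by ''.

x9r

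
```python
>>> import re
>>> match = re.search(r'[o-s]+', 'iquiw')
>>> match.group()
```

The pattern matches one or more of a character in [o-s].
`search` walks the string left to right and returns the first match it finds.
The match spans [1:2] → 'q'.

'q'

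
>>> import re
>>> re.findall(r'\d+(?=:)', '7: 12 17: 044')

['7', '17']

Because the assertion is zero-width, the text it checks is not consumed and won't appear in the result.
Matches: at [0:1] → '7'; at [6:8] → '17'.
`findall` yields the raw match text (2 of them) because the pattern has no groups.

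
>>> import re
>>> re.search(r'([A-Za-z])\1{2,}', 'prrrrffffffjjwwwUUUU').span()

A backreference is literal: `\1` must see the identical characters the first group matched.
`re.search` tries every starting position until one works.
The match spans [1:5] → 'rrrr'.
Captured: group 1 = 'r'.

(1, 5)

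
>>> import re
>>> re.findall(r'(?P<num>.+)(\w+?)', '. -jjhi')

`findall` packs the 2 group values into a tuple for every match.

[('. -jjh', 'i')]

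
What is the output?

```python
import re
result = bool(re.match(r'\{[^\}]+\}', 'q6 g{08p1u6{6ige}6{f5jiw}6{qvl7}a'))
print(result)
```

With `match`, the pattern is implicitly anchored at the beginning.
Here the string doesn't start with a match, so the call returns None, and `bool(None)` is False.

False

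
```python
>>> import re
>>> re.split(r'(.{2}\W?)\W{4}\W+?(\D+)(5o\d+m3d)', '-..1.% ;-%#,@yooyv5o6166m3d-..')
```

['-.', '.1.', '#,@yooyv', '5o6166m3d', '-..']

The pattern matches exactly 2 of any character, then optionally a non-word character (captured); then exactly 4 of a non-word character, then one or more of a non-word character (lazy); then one or more of a non-digit (captured); then the literal '5o', then one or more of a digit, then the literal 'm3d' (captured).
Matches to split on: at [2:27] → '.1.% ;-%#,@yooyv5o6166m3d'.
`re.split` interleaves the captured-group text with the surrounding fragments.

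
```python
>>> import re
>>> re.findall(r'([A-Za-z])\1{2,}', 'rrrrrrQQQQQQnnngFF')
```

`\1` has to match the exact text group 1 already captured.
`findall` collects group 1 from each match (3 total).

['r', 'Q', 'n']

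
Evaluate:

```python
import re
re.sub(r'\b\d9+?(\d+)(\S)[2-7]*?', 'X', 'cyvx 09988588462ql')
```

'cyvx Xl'

This matches a word boundary (`\b`, zero-width); then a digit, then one or more of a literal '9' (lazy); then one or more of a digit (captured); then a non-whitespace character (captured); then zero or more of a character in [2-7] (lazy).
Matches: at [5:17] → '09988588462q'.
Each match is replaced by 'X'.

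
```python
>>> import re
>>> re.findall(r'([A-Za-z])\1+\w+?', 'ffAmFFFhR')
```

['f', 'F']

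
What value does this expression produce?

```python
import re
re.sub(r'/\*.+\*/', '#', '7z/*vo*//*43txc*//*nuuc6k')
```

Matches: at [2:17] → '/*vo*//*43txc*/'.
Every occurrence is swapped for '#'.

'7z#/*nuuc6k'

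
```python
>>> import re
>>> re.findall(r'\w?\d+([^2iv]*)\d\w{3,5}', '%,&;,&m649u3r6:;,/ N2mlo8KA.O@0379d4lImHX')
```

The pattern matches optionally a word character; then one or more of a digit; then zero or more of any character except [2iv] (captured); then a digit, then 3 to 5 of a word character.
Scanning left to right: at [6:26] match 'm649u3r6:;,/ N2mlo8K', group 1 = 'u3r6:;,/ N'; at [30:41] match '0379d4lImHX', group 1 = 'd'.
`findall` collects group 1 from each match (2 total).

['u3r6:;,/ N', 'd']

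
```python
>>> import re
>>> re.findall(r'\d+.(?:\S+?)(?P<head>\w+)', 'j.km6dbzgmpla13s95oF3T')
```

['zgmpla13s95oF3T']

One capturing group, so `findall` returns just the captured substring from the one match — 1 in all.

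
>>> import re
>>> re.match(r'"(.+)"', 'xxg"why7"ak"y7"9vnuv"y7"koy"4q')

None

`re.match` won't scan ahead — the pattern has to work from the very first character.
Here the string doesn't start with a match, so the call returns None.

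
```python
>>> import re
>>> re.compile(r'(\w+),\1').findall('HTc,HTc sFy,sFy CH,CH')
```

['HTc', 'sFy', 'CH']

The backreference `\1` re-matches whatever the first group consumed, character for character.
Walking the string: at [0:7] match 'HTc,HTc', group 1 = 'HTc'; at [8:15] match 'sFy,sFy', group 1 = 'sFy'; at [16:21] match 'CH,CH', group 1 = 'CH'.
Because there's exactly one group, `findall` drops the full match and keeps group 1 from each hit.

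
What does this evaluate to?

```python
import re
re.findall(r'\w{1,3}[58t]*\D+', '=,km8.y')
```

The pattern matches 1 to 3 of a word character, then zero or more of one of [58t]; then one or more of a non-digit.
Walking the string: at [2:7] → 'km8.y'.
No capturing groups, so `findall` returns the 1 full match string.

['km8.y']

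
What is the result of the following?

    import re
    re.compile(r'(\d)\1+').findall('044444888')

['4', '8']

The backreference `\1` re-matches whatever the first group consumed, character for character.
Scanning left to right: at [1:6] match '44444', group 1 = '4'; at [6:9] match '888', group 1 = '8'.
`findall` collects group 1 from each match (2 total).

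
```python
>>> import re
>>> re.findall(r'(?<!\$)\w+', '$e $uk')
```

The negative lookaround is zero-width — it rules out positions where the adjacent text would match, without consuming anything.
Since nothing is captured, `findall` lists the 1 matched substring directly.

['k']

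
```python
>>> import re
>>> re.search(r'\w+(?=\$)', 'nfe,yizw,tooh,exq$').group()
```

'exq'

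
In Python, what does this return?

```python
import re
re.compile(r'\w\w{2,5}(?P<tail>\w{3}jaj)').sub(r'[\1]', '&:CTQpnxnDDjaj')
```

'&:[nDDjaj]'

The pattern matches a word character, then 2 to 5 of a word character; then exactly 3 of a word character, then the literal 'jaj' (captured as 'tail').
Matches: at [2:14] → 'CTQpnxnDDjaj'.
`\1` in the replacement pulls in group 1's text for each match.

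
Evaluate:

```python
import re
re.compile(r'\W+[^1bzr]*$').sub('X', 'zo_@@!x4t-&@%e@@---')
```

'zo_X'

This matches one or more of a non-word character; then zero or more of any character except [1bzr]; then anchored at the end.
Matches: at [3:19] → '@@!x4t-&@%e@@---'.
`sub` substitutes 'X' at each match site.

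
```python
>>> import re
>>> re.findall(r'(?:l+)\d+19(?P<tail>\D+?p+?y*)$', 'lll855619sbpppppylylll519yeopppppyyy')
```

Pattern: one or more of a literal 'l' (non-capturing group); then one or more of a digit, then the literal '19'; then one or more of a non-digit (lazy), then one or more of a literal 'p' (lazy), then zero or more of a literal 'y' (captured as 'tail'); then anchored at the end.
Scanning left to right: at [19:36] match 'lll519yeopppppyyy', group 1 = 'yeopppppyyy'.
Because there's exactly one group, `findall` drops the full match and keeps group 1 from the one hit.

['yeopppppyyy']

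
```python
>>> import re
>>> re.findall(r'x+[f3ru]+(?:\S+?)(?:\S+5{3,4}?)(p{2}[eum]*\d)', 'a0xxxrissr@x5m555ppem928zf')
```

This matches one or more of a literal 'x'; then one or more of one of [f3ru]; then one or more of a non-whitespace character (lazy) (non-capturing group); then one or more of a non-whitespace character, then 3 to 4 of the literal '5' (lazy) (non-capturing group); then exactly 2 of a literal 'p', then zero or more of one of [eum], then a digit (captured).
One capturing group, so `findall` returns just the captured substring from the one match — 1 in all.

['ppem9']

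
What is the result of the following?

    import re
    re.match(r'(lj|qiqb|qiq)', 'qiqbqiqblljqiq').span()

(0, 4)

`match` is anchored at position 0; if the pattern doesn't fit there, it returns None.
The match spans [0:4] → 'qiqb'.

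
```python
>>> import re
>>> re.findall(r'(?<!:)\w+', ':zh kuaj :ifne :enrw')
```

Because the assertion is negative and zero-width, positions next to the forbidden text are skipped.
No capturing groups, so `findall` returns the 4 full match strings.

['h', 'kuaj', 'fne', 'nrw']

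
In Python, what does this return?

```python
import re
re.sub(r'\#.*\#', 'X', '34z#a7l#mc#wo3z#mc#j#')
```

'34zX'

Each match is replaced by 'X'.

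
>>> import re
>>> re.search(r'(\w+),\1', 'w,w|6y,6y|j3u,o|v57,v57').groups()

('w',)

The backreference `\1` re-matches whatever the first group consumed, character for character.
`re.search` scans for the first position where the pattern succeeds.
The match spans [0:3] → 'w,w'.
Captured: group 1 = 'w'.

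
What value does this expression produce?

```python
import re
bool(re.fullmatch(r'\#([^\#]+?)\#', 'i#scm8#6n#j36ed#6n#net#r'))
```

`fullmatch` succeeds only if the pattern covers the string from start to end.
Here the string isn't matched end-to-end, so the call returns None, and `bool(None)` is False.

False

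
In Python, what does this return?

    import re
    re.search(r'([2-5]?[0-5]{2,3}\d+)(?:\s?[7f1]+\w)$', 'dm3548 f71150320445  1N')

None

Pattern: optionally a character in [2-5], then 2 to 3 of a character in [0-5], then one or more of a digit (captured); then optionally whitespace, then one or more of one of [7f1], then a word character (non-capturing group); then anchored at the end.
Here no position works, so the call returns None.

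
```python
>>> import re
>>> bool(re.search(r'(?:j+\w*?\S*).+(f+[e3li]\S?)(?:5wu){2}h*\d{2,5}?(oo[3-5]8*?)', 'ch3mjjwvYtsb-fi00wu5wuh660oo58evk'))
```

False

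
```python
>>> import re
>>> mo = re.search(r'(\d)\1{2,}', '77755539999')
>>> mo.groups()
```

('7',)

The match spans [0:3] → '777'.
Captured: group 1 = '7'.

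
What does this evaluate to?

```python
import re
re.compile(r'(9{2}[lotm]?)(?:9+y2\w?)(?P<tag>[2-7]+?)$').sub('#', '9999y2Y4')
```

This matches exactly 2 of the literal '9', then optionally one of [lotm] (captured); then one or more of a literal '9', then the literal 'y2', then optionally a word character (non-capturing group); then one or more of a character in [2-7] (lazy) (captured as 'tag'); then anchored at the end.
Matches: at [0:8] → '9999y2Y4'.
Every occurrence is swapped for '#'.

'#'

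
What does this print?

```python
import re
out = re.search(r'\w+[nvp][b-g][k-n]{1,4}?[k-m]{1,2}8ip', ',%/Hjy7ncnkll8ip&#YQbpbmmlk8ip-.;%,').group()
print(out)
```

Hjy7ncnkll8ip

Pattern: one or more of a word character, then one of [nvp], then a character in [b-g]; then 1 to 4 of a character in [k-n] (lazy), then 1 to 2 of a character in [k-m], then the literal '8ip'.
`re.search` scans for the first position where the pattern succeeds.
The match spans [3:16] → 'Hjy7ncnkll8ip'.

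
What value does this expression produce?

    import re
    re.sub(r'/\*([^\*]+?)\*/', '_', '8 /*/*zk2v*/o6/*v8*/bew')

'8 /*_o6_bew'

Matches: at [4:12] → '/*zk2v*/'; at [14:20] → '/*v8*/'.
`sub` substitutes '_' at each match site.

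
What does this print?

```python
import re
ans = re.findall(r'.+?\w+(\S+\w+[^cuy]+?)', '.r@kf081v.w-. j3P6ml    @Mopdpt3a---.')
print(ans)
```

['@kf081v.w-', 'ml ', '3a-']

Lazy quantifiers expand one character at a time until the remainder of the pattern can match.
`findall` collects group 1 from each match (3 total).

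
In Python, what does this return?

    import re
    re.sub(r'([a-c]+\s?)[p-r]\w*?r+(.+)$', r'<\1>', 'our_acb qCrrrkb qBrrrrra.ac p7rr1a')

The pattern matches one or more of a character in [a-c], then optionally whitespace (captured); then a character in [p-r], then zero or more of a word character (lazy), then one or more of a literal 'r'; then one or more of any character (captured); then anchored at the end.
Matches: at [4:34] → 'acb qCrrrkb qBrrrrra.ac p7rr1a'.
Each match is replaced using the text its own group 1 captured.

'our_<acb >'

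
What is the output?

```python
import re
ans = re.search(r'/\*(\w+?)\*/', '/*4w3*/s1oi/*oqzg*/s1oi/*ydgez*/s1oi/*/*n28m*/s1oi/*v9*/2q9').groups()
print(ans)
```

('4w3',)

The match spans [0:7] → '/*4w3*/'.
Captured: group 1 = '4w3'.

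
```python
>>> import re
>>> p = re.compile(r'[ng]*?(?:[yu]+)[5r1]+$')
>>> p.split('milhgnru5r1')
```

This matches zero or more of one of [ng] (lazy); then one or more of one of [yu] (non-capturing group); then one or more of one of [5r1]; then anchored at the end.
Matches to split on: at [7:11] → 'u5r1'.
`split` removes every match and returns the 2 fragments in between.

['milhgnr', '']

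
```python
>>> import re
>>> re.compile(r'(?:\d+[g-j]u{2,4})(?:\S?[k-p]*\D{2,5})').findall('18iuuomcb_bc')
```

Pattern: one or more of a digit, then a character in [g-j], then 2 to 4 of a literal 'u' (non-capturing group); then optionally a non-whitespace character, then zero or more of a character in [k-p], then 2 to 5 of a non-digit (non-capturing group).
Matches: at [0:12] → '18iuuomcb_bc'.
`findall` yields the raw match text (1 of them) because the pattern has no groups.

['18iuuomcb_bc']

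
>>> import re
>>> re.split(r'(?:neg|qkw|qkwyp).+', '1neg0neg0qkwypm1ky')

Matches to split on: at [1:18] → 'neg0neg0qkwypm1ky'.
The string is cut at each match, leaving 2 pieces.

['1', '']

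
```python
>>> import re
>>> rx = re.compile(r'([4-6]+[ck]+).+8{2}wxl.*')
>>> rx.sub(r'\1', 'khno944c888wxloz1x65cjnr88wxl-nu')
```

'khno944c'

The pattern matches one or more of a character in [4-6], then one or more of one of [ck] (captured); then one or more of any character, then exactly 2 of a literal '8', then the literal 'wxl'; then zero or more of any character.
Matches: at [5:32] → '44c888wxloz1x65cjnr88wxl-nu'.
The replacement refers to a captured group, so each match is rewritten using its own captured text.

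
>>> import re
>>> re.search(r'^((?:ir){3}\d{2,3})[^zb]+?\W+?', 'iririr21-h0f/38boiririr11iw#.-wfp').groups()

('iririr21',)

The pattern matches anchored at the start of the string; then the literal 'ir' repeated 3 times, then 2 to 3 of a digit (captured); then one or more of any character except [zb] (lazy), then one or more of a non-word character (lazy).
`search` walks the string left to right and returns the first match it finds.
The match spans [0:13] → 'iririr21-h0f/'.
Captured: group 1 = 'iririr21'.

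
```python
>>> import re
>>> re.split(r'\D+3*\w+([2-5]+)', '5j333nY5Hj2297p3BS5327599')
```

This matches one or more of a non-digit; then zero or more of a literal '3', then one or more of a word character; then one or more of a character in [2-5] (captured).
Matches to split on: at [1:23] → 'j333nY5Hj2297p3BS53275'.
With a capturing group present, the delimiter's captured portion is kept in the result list.

['5', '5', '99']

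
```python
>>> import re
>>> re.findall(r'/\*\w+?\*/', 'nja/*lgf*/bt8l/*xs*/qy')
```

Scanning left to right: at [3:10] → '/*lgf*/'; at [14:20] → '/*xs*/'.
No capturing groups, so `findall` returns the 2 full match strings.

['/*lgf*/', '/*xs*/']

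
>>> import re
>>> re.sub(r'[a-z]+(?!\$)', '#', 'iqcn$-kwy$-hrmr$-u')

A negative assertion filters positions out without eating any characters.
Matches: at [0:3] → 'iqc'; at [6:8] → 'kw'; at [11:14] → 'hrm'; at [17:18] → 'u'.
Every occurrence is swapped for '#'.

'#n$-#y$-#r$-#'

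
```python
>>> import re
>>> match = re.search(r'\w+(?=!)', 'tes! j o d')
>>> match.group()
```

'tes'

The `(?=…)`/`(?<=…)` assertion just peeks at neighbouring text; it doesn't advance the match position.
Unlike `match`, `search` isn't anchored — it looks for the pattern anywhere in the string.
The match spans [0:3] → 'tes'.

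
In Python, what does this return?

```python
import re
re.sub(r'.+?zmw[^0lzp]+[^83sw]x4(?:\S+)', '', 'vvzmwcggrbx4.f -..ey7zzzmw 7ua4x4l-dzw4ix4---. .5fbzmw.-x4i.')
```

''

Pattern: one or more of any character (lazy), then the literal 'zmw'; then one or more of any character except [0lzp]; then any character except [83sw], then the literal 'x4'; then one or more of a non-whitespace character (non-capturing group).
Matches: at [0:14] → 'vvzmwcggrbx4.f'; at [14:46] → ' -..ey7zzzmw 7ua4x4l-dzw4ix4---.'; at [46:60] → ' .5fbzmw.-x4i.'.
`sub` substitutes '' at each match site.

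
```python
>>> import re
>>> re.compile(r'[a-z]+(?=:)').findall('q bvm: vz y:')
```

['bvm', 'y']

Because the assertion is zero-width, the text it checks is not consumed and won't appear in the result.
Since nothing is captured, `findall` lists the 2 matched substrings directly.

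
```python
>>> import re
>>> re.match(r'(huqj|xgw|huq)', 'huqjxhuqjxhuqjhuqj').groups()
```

The match spans [0:4] → 'huqj'.
Captured: group 1 = 'huqj'.

('huqj',)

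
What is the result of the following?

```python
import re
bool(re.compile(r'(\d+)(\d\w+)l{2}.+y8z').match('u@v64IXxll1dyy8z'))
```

False

Pattern: one or more of a digit (captured); then a digit, then one or more of a word character (captured); then exactly 2 of the literal 'l', then one or more of any character, then the literal 'y8z'.
`match` is anchored at position 0; if the pattern doesn't fit there, it returns None.
Here the pattern fails at index 0, so the call returns None, and `bool(None)` is False.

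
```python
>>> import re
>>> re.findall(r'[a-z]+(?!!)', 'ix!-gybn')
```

A negative assertion filters positions out without eating any characters.
Matches: at [0:1] → 'i'; at [4:8] → 'gybn'.
No capturing groups, so `findall` returns the 2 full match strings.

['i', 'gybn']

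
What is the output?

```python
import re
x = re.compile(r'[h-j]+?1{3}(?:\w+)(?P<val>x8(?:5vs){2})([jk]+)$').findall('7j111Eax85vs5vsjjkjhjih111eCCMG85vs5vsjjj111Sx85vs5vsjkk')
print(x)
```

[('x85vs5vs', 'jkk')]

Pattern: one or more of a character in [h-j] (lazy), then exactly 3 of a literal '1'; then one or more of a word character (non-capturing group); then the literal 'x8', then the literal '5vs' repeated 2 times (captured as 'val'); then one or more of one of [jk] (captured); then anchored at the end.
Scanning left to right: at [1:56] match 'j111Eax85vs5vsjjkjhjih111eCCMG85vs5vsjjj111Sx85vs5vsjkk', groups = ('x85vs5vs', 'jkk').
With 2 capturing groups, `findall` returns a 2-tuple per match.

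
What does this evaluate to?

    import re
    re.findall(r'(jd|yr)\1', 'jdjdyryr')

A backreference is literal: `\1` must see the identical characters the first group matched.
Matches: at [0:4] match 'jdjd', group 1 = 'jd'; at [4:8] match 'yryr', group 1 = 'yr'.
With a single group, `findall` returns only what that group captured — 2 items.

['jd', 'yr']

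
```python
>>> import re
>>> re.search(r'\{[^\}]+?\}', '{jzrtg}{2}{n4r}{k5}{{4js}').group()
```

The match spans [0:7] → '{jzrtg}'.

'{jzrtg}'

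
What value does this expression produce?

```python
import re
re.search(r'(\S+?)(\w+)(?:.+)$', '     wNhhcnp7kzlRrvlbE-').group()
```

The match spans [5:23] → 'wNhhcnp7kzlRrvlbE-'.

'wNhhcnp7kzlRrvlbE-'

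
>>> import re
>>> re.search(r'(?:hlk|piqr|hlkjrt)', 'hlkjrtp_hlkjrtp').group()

The regex engine tests alternatives in the order written; an earlier branch that matches wins even if a later one would match more.
The match spans [0:3] → 'hlk'.

'hlk'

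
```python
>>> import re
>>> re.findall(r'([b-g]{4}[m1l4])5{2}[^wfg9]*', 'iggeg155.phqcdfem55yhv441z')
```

Because there's exactly one group, `findall` drops the full match and keeps group 1 from the one hit.

['ggeg1']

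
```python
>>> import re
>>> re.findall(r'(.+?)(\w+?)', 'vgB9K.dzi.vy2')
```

[('v', 'g'), ('B', '9'), ('K.', 'd'), ('z', 'i'), ('.', 'v'), ('y', '2')]

The pattern matches one or more of any character (lazy) (captured); then one or more of a word character (lazy) (captured).
The `?` after the quantifier makes it lazy — it takes as little as possible before letting the rest of the pattern try.
Matches: at [0:2] match 'vg', groups = ('v', 'g'); at [2:4] match 'B9', groups = ('B', '9'); at [4:7] match 'K.d', groups = ('K.', 'd'); at [7:9] match 'zi', groups = ('z', 'i'); at [9:11] match '.v', groups = ('.', 'v'); ….
`findall` packs the 2 group values into a tuple for every match.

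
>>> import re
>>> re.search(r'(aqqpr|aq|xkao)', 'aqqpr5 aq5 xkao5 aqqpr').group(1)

Alternation tries branches left to right and keeps the first one that lets the overall match succeed at that position.
`re.search` tries every starting position until one works.
The match spans [0:5] → 'aqqpr'.
Captured: group 1 = 'aqqpr'.

'aqqpr'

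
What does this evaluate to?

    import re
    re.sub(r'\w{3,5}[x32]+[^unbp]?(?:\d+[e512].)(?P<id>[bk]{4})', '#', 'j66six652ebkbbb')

'#'

Pattern: 3 to 5 of a word character, then one or more of one of [x32], then optionally any character except [unbp]; then one or more of a digit, then one of [e512], then any character (non-capturing group); then exactly 4 of one of [bk] (captured as 'id').
Matches: at [0:15] → 'j66six652ebkbbb'.
Every occurrence is swapped for '#'.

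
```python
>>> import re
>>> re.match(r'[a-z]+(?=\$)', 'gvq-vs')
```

None

The lookaround is zero-width — it requires the adjacent text to match without consuming it, so the asserted text isn't part of the match.
`re.match` won't scan ahead — the pattern has to work from the very first character.
Here the string doesn't start with a match, so the call returns None.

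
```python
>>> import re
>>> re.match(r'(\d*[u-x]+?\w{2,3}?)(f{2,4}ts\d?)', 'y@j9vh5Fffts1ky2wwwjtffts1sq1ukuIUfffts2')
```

None

With `match`, the pattern is implicitly anchored at the beginning.
Here position 0 doesn't satisfy it, so the call returns None.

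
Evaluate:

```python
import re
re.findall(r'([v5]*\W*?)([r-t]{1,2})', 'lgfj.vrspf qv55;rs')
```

[('v', 'rs'), ('v55;', 'rs')]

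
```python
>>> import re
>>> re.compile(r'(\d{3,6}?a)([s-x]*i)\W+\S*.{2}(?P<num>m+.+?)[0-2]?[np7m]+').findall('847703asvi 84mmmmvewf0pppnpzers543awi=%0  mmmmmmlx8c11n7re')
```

[('847703a', 'svi', 'mmmmmmlx8c1')]

The pattern matches 3 to 6 of a digit (lazy), then a literal 'a' (captured); then zero or more of a character in [s-x], then a literal 'i' (captured); then one or more of a non-word character; then zero or more of a non-whitespace character, then exactly 2 of any character; then one or more of a literal 'm', then one or more of any character (lazy) (captured as 'num'); then optionally a character in [0-2], then one or more of one of [np7m].
Lazy quantifiers expand one character at a time until the remainder of the pattern can match.
Matches: at [0:56] match '847703asvi 84mmmmvewf0pppnpzers543awi=%0  mmmmmmlx8c11n7', groups = ('847703a', 'svi', 'mmmmmmlx8c1').
`findall` packs the 3 group values into a tuple for every match.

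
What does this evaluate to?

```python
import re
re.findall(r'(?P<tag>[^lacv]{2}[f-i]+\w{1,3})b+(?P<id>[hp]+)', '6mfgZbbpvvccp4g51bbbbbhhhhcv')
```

The pattern matches exactly 2 of any character except [lacv], then one or more of a character in [f-i], then 1 to 3 of a word character (captured as 'tag'); then one or more of a literal 'b'; then one or more of one of [hp] (captured as 'id').
Scanning left to right: at [0:8] match '6mfgZbbp', groups = ('6mfgZb', 'p'); at [12:26] match 'p4g51bbbbbhhhh', groups = ('p4g51b', 'hhhh').
`findall` packs the 2 group values into a tuple for every match.

[('6mfgZb', 'p'), ('p4g51b', 'hhhh')]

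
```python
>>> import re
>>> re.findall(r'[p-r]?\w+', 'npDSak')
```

['npDSak']

The pattern matches optionally a character in [p-r]; then one or more of a word character.
Scanning left to right: at [0:6] → 'npDSak'.
No capturing groups, so `findall` returns the 1 full match string.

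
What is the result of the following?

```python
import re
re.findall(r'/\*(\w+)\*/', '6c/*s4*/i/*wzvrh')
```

With a single group, `findall` returns only what that group captured — 1 item.

['s4']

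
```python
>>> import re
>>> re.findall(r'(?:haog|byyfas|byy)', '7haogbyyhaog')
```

['haog', 'byy', 'haog']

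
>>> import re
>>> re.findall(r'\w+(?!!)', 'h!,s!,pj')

The negative lookaround is zero-width — it rules out positions where the adjacent text would match, without consuming anything.
Walking the string: at [6:8] → 'pj'.
With no groups in the pattern, `findall` gives back each whole match — 1 here.

['pj']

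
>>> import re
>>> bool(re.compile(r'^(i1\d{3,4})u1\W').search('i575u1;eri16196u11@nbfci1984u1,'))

The pattern matches anchored at the start of the string; then the literal 'i1', then 3 to 4 of a digit (captured); then the literal 'u1', then a non-word character.
`re.search` scans for the first position where the pattern succeeds.
Here the pattern never matches, so the call returns None, and `bool(None)` is False.

False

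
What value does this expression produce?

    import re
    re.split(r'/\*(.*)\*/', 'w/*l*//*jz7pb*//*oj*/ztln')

['w', 'l*//*jz7pb*//*oj', 'ztln']

Matches to split on: at [1:21] → '/*l*//*jz7pb*//*oj*/'.
The group in the pattern means `split` returns the separators' captures alongside the pieces.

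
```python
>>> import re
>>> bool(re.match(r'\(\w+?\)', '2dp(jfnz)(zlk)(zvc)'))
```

False

With `match`, the pattern is implicitly anchored at the beginning.
Here the pattern fails at index 0, so the call returns None, and `bool(None)` is False.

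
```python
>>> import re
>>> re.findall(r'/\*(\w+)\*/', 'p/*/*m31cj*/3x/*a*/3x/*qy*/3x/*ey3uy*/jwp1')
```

Walking the string: at [3:12] match '/*m31cj*/', group 1 = 'm31cj'; at [14:19] match '/*a*/', group 1 = 'a'; at [21:27] match '/*qy*/', group 1 = 'qy'; at [29:38] match '/*ey3uy*/', group 1 = 'ey3uy'.
Because there's exactly one group, `findall` drops the full match and keeps group 1 from each hit.

['m31cj', 'a', 'qy', 'ey3uy']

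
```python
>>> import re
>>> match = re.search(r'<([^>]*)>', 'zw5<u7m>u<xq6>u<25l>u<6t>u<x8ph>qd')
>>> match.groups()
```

('u7m',)

`re.search` scans for the first position where the pattern succeeds.
The match spans [3:8] → '<u7m>'.
Captured: group 1 = 'u7m'.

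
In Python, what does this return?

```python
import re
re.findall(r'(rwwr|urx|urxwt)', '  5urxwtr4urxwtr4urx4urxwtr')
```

['urx', 'urx', 'urx', 'urx']

Alternation tries branches left to right and keeps the first one that lets the overall match succeed at that position.
Walking the string: at [3:6] match 'urx', group 1 = 'urx'; at [10:13] match 'urx', group 1 = 'urx'; at [17:20] match 'urx', group 1 = 'urx'; at [21:24] match 'urx', group 1 = 'urx'.
Because there's exactly one group, `findall` drops the full match and keeps group 1 from each hit.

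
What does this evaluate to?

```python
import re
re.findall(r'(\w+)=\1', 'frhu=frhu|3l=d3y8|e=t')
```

['frhu']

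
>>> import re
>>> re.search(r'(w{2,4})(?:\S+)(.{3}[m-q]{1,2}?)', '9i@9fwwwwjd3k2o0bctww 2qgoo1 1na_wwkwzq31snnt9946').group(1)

This matches 2 to 4 of a literal 'w' (captured); then one or more of a non-whitespace character (non-capturing group); then exactly 3 of any character, then 1 to 2 of a character in [m-q] (lazy) (captured).
`re.search` scans for the first position where the pattern succeeds.
The match spans [5:24] → 'wwwwjd3k2o0bctww 2q'.
Captured: group 1 = 'wwww', group 2 = 'w 2q'.

'wwww'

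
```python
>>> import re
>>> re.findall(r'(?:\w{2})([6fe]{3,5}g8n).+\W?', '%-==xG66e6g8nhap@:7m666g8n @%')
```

['66e6g8n']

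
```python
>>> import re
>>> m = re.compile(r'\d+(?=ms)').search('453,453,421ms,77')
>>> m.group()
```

'421'

Lookahead/lookbehind check context without consuming it, so the matched span excludes the asserted characters.
`re.search` scans for the first position where the pattern succeeds.
The match spans [8:11] → '421'.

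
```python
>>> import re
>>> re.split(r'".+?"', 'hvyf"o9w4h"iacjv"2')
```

Each match becomes a cut point; 2 segments remain.

['hvyf', 'iacjv"2']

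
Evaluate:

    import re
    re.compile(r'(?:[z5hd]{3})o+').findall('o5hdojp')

The pattern matches exactly 3 of one of [z5hd] (non-capturing group); then one or more of a literal 'o'.
Walking the string: at [1:5] → '5hdo'.
No capturing groups, so `findall` returns the 1 full match string.

['5hdo']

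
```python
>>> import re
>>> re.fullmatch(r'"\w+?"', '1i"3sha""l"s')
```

None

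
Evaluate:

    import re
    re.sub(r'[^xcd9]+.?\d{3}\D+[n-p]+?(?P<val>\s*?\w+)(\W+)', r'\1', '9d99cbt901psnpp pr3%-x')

Pattern: one or more of any character except [xcd9], then optionally any character, then exactly 3 of a digit; then one or more of a non-digit, then one or more of a character in [n-p] (lazy); then zero or more of whitespace (lazy), then one or more of a word character (captured as 'val'); then one or more of a non-word character (captured).
Matches: at [5:21] → 'bt901psnpp pr3%-'.
Each match is replaced using the text its own group 1 captured.

'9d99cr3x'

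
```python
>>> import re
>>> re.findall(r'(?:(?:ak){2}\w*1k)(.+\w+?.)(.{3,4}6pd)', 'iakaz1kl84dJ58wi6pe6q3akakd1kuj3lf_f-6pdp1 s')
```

`findall` packs the 2 group values into a tuple for every match.

[('uj3lf', '_f-6pd')]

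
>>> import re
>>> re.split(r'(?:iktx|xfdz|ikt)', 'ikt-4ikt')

Matches to split on: at [0:3] → 'ikt'; at [5:8] → 'ikt'.
Splitting on the pattern gives 3 pieces.

['', '-4', '']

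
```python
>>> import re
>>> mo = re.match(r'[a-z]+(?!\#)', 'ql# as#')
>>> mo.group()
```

'q'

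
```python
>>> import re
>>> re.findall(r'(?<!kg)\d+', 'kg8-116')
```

A negative assertion filters positions out without eating any characters.
Since nothing is captured, `findall` lists the 1 matched substring directly.

['116']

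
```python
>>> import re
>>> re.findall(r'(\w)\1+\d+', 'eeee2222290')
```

['e']

A backreference is literal: `\1` must see the identical characters the first group matched.
Walking the string: at [0:11] match 'eeee2222290', group 1 = 'e'.
With a single group, `findall` returns only what that group captured — 1 item.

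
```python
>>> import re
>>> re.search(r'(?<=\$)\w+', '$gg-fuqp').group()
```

The lookaround is zero-width — it requires the adjacent text to match without consuming it, so the asserted text isn't part of the match.
The match spans [1:3] → 'gg'.

'gg'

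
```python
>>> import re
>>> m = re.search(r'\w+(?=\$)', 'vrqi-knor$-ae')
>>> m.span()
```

(5, 9)

Because the assertion is zero-width, the text it checks is not consumed and won't appear in the result.
The match spans [5:9] → 'knor'.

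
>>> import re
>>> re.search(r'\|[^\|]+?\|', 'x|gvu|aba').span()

(1, 6)

The match spans [1:6] → '|gvu|'.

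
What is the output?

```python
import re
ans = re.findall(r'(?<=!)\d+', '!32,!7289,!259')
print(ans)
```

['32', '7289', '259']

Lookahead/lookbehind check context without consuming it, so the matched span excludes the asserted characters.
With no groups in the pattern, `findall` gives back each whole match — 3 here.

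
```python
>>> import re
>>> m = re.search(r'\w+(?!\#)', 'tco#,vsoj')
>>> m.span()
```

(0, 2)

Because the assertion is negative and zero-width, positions next to the forbidden text are skipped.
`re.search` tries every starting position until one works.
The match spans [0:2] → 'tc'.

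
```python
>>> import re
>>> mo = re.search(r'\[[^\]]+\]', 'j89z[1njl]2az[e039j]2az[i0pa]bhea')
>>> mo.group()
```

'[1njl]'

The match spans [4:10] → '[1njl]'.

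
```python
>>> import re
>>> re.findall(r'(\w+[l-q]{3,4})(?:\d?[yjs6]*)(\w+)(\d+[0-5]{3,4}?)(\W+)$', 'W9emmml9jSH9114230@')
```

With 4 capturing groups, `findall` returns a 4-tuple per match.

[('W9emmml', 'SH911', '4230', '@')]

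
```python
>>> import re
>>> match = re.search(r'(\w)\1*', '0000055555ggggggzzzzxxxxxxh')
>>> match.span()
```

(0, 5)

`\1` has to match the exact text group 1 already captured.
Unlike `match`, `search` isn't anchored — it looks for the pattern anywhere in the string.
The match spans [0:5] → '00000'.
Captured: group 1 = '0'.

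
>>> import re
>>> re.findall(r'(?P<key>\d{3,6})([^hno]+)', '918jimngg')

[('918', 'jim')]

Pattern: 3 to 6 of a digit (captured as 'key'); then one or more of any character except [hno] (captured).
`findall` packs the 2 group values into a tuple for every match.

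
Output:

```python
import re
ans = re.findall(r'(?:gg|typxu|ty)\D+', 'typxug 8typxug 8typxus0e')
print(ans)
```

['typxug ', 'typxug ', 'typxus']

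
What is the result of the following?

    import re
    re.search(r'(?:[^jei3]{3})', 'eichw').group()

'chw'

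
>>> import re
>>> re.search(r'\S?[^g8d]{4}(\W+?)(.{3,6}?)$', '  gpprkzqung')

This matches optionally a non-whitespace character, then exactly 4 of any character except [g8d]; then one or more of a non-word character (lazy) (captured); then 3 to 6 of any character (lazy) (captured); then anchored at the end.
`re.search` tries every starting position until one works.
Here no position works, so the call returns None.

None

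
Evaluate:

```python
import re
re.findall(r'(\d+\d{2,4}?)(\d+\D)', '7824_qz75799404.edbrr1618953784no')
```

This matches one or more of a digit, then 2 to 4 of a digit (lazy) (captured); then one or more of a digit, then a non-digit (captured).
Matches: at [0:5] match '7824_', groups = ('782', '4_'); at [7:16] match '75799404.', groups = ('7579940', '4.'); at [21:32] match '1618953784n', groups = ('161895378', '4n').
`findall` packs the 2 group values into a tuple for every match.

[('782', '4_'), ('7579940', '4.'), ('161895378', '4n')]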